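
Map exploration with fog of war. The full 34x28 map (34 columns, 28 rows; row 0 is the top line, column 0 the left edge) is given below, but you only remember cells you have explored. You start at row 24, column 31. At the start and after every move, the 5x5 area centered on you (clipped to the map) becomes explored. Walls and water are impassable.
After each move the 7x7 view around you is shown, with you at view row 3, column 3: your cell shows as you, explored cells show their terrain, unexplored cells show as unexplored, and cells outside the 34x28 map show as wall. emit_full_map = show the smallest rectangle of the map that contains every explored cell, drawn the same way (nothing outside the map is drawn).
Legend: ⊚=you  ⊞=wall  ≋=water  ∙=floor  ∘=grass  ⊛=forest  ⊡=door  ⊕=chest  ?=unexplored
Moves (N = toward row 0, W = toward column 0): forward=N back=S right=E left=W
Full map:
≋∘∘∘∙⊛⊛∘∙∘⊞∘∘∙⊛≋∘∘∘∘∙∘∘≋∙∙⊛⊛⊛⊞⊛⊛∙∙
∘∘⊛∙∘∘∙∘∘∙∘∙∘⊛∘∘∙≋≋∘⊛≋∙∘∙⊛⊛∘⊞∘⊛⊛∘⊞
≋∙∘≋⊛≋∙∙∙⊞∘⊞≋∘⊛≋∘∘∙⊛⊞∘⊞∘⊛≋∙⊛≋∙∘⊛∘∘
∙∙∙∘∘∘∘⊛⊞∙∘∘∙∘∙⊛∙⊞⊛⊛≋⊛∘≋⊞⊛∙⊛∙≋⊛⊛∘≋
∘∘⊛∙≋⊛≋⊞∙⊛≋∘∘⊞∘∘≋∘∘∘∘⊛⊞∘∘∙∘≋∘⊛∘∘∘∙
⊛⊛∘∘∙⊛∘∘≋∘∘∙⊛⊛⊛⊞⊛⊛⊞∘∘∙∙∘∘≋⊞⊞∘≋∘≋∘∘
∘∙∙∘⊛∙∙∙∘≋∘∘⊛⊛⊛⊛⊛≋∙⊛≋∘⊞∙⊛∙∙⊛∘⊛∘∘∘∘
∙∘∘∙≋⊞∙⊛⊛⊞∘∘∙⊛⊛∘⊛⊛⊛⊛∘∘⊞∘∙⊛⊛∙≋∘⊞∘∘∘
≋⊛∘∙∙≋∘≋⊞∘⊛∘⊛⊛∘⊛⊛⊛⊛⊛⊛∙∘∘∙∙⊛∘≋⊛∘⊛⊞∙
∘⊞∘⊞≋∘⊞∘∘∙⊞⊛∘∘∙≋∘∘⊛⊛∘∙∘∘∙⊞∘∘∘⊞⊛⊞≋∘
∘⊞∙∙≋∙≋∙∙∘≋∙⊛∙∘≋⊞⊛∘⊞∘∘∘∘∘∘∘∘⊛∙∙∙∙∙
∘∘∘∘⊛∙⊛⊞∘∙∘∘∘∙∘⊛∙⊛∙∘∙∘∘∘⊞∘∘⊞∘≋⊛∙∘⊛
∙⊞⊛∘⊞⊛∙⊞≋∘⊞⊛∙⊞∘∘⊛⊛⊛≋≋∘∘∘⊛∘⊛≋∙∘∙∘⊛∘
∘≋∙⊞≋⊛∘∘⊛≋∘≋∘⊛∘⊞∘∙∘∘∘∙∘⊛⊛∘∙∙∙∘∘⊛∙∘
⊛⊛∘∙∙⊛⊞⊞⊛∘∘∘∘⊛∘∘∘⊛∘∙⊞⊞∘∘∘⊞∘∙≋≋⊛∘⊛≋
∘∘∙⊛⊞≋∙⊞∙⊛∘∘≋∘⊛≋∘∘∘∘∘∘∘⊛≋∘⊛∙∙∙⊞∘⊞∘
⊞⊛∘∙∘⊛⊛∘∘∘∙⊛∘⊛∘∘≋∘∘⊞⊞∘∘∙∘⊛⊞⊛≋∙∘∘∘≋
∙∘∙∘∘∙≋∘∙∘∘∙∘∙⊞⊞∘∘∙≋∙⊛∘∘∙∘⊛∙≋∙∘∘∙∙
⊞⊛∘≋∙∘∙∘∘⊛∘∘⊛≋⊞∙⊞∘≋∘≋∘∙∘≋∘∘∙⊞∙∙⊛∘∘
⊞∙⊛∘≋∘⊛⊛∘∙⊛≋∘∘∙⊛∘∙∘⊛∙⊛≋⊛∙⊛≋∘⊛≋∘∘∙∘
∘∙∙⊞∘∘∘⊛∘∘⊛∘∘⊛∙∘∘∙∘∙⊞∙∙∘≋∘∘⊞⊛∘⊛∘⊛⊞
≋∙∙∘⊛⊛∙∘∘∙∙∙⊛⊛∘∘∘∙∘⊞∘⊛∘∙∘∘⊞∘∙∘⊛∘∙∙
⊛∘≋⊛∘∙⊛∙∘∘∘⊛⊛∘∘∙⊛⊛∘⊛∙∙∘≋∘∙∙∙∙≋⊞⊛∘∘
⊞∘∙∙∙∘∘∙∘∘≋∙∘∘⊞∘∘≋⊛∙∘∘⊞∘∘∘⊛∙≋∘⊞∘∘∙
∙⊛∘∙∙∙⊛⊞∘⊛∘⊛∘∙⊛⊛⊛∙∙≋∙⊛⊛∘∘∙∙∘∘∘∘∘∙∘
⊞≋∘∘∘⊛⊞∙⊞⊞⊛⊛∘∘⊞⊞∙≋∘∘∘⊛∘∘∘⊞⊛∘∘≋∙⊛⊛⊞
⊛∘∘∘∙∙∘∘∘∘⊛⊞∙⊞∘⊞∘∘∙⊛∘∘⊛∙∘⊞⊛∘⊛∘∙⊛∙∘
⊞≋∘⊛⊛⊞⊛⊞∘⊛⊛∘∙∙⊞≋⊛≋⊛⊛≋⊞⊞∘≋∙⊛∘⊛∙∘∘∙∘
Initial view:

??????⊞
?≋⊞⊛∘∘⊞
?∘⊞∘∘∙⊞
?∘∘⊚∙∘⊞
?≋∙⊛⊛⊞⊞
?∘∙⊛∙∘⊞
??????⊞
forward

??????⊞
?∘⊛∘∙∙⊞
?≋⊞⊛∘∘⊞
?∘⊞⊚∘∙⊞
?∘∘∘∙∘⊞
?≋∙⊛⊛⊞⊞
?∘∙⊛∙∘⊞

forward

??????⊞
?∘⊛∘⊛⊞⊞
?∘⊛∘∙∙⊞
?≋⊞⊚∘∘⊞
?∘⊞∘∘∙⊞
?∘∘∘∙∘⊞
?≋∙⊛⊛⊞⊞

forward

??????⊞
?≋∘∘∙∘⊞
?∘⊛∘⊛⊞⊞
?∘⊛⊚∙∙⊞
?≋⊞⊛∘∘⊞
?∘⊞∘∘∙⊞
?∘∘∘∙∘⊞

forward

??????⊞
?∙∙⊛∘∘⊞
?≋∘∘∙∘⊞
?∘⊛⊚⊛⊞⊞
?∘⊛∘∙∙⊞
?≋⊞⊛∘∘⊞
?∘⊞∘∘∙⊞

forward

??????⊞
?∙∘∘∙∙⊞
?∙∙⊛∘∘⊞
?≋∘⊚∙∘⊞
?∘⊛∘⊛⊞⊞
?∘⊛∘∙∙⊞
?≋⊞⊛∘∘⊞

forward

??????⊞
?∙∘∘∘≋⊞
?∙∘∘∙∙⊞
?∙∙⊚∘∘⊞
?≋∘∘∙∘⊞
?∘⊛∘⊛⊞⊞
?∘⊛∘∙∙⊞

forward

??????⊞
?∙⊞∘⊞∘⊞
?∙∘∘∘≋⊞
?∙∘⊚∙∙⊞
?∙∙⊛∘∘⊞
?≋∘∘∙∘⊞
?∘⊛∘⊛⊞⊞

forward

??????⊞
?≋⊛∘⊛≋⊞
?∙⊞∘⊞∘⊞
?∙∘⊚∘≋⊞
?∙∘∘∙∙⊞
?∙∙⊛∘∘⊞
?≋∘∘∙∘⊞

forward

??????⊞
?∘∘⊛∙∘⊞
?≋⊛∘⊛≋⊞
?∙⊞⊚⊞∘⊞
?∙∘∘∘≋⊞
?∙∘∘∙∙⊞
?∙∙⊛∘∘⊞

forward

??????⊞
?∘∙∘⊛∘⊞
?∘∘⊛∙∘⊞
?≋⊛⊚⊛≋⊞
?∙⊞∘⊞∘⊞
?∙∘∘∘≋⊞
?∙∘∘∙∙⊞

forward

??????⊞
?≋⊛∙∘⊛⊞
?∘∙∘⊛∘⊞
?∘∘⊚∙∘⊞
?≋⊛∘⊛≋⊞
?∙⊞∘⊞∘⊞
?∙∘∘∘≋⊞

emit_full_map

≋⊛∙∘⊛
∘∙∘⊛∘
∘∘⊚∙∘
≋⊛∘⊛≋
∙⊞∘⊞∘
∙∘∘∘≋
∙∘∘∙∙
∙∙⊛∘∘
≋∘∘∙∘
∘⊛∘⊛⊞
∘⊛∘∙∙
≋⊞⊛∘∘
∘⊞∘∘∙
∘∘∘∙∘
≋∙⊛⊛⊞
∘∙⊛∙∘

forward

??????⊞
?∙∙∙∙∙⊞
?≋⊛∙∘⊛⊞
?∘∙⊚⊛∘⊞
?∘∘⊛∙∘⊞
?≋⊛∘⊛≋⊞
?∙⊞∘⊞∘⊞

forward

??????⊞
?⊞⊛⊞≋∘⊞
?∙∙∙∙∙⊞
?≋⊛⊚∘⊛⊞
?∘∙∘⊛∘⊞
?∘∘⊛∙∘⊞
?≋⊛∘⊛≋⊞

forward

??????⊞
?⊛∘⊛⊞∙⊞
?⊞⊛⊞≋∘⊞
?∙∙⊚∙∙⊞
?≋⊛∙∘⊛⊞
?∘∙∘⊛∘⊞
?∘∘⊛∙∘⊞

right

?????⊞⊞
⊛∘⊛⊞∙⊞⊞
⊞⊛⊞≋∘⊞⊞
∙∙∙⊚∙⊞⊞
≋⊛∙∘⊛⊞⊞
∘∙∘⊛∘⊞⊞
∘∘⊛∙∘⊞⊞

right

????⊞⊞⊞
∘⊛⊞∙⊞⊞⊞
⊛⊞≋∘⊞⊞⊞
∙∙∙⊚⊞⊞⊞
⊛∙∘⊛⊞⊞⊞
∙∘⊛∘⊞⊞⊞
∘⊛∙∘⊞⊞⊞

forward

????⊞⊞⊞
?∘∘∘⊞⊞⊞
∘⊛⊞∙⊞⊞⊞
⊛⊞≋⊚⊞⊞⊞
∙∙∙∙⊞⊞⊞
⊛∙∘⊛⊞⊞⊞
∙∘⊛∘⊞⊞⊞

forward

????⊞⊞⊞
?∘∘∘⊞⊞⊞
?∘∘∘⊞⊞⊞
∘⊛⊞⊚⊞⊞⊞
⊛⊞≋∘⊞⊞⊞
∙∙∙∙⊞⊞⊞
⊛∙∘⊛⊞⊞⊞

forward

????⊞⊞⊞
?≋∘∘⊞⊞⊞
?∘∘∘⊞⊞⊞
?∘∘⊚⊞⊞⊞
∘⊛⊞∙⊞⊞⊞
⊛⊞≋∘⊞⊞⊞
∙∙∙∙⊞⊞⊞

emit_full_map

??≋∘∘
??∘∘∘
??∘∘⊚
⊛∘⊛⊞∙
⊞⊛⊞≋∘
∙∙∙∙∙
≋⊛∙∘⊛
∘∙∘⊛∘
∘∘⊛∙∘
≋⊛∘⊛≋
∙⊞∘⊞∘
∙∘∘∘≋
∙∘∘∙∙
∙∙⊛∘∘
≋∘∘∙∘
∘⊛∘⊛⊞
∘⊛∘∙∙
≋⊞⊛∘∘
∘⊞∘∘∙
∘∘∘∙∘
≋∙⊛⊛⊞
∘∙⊛∙∘


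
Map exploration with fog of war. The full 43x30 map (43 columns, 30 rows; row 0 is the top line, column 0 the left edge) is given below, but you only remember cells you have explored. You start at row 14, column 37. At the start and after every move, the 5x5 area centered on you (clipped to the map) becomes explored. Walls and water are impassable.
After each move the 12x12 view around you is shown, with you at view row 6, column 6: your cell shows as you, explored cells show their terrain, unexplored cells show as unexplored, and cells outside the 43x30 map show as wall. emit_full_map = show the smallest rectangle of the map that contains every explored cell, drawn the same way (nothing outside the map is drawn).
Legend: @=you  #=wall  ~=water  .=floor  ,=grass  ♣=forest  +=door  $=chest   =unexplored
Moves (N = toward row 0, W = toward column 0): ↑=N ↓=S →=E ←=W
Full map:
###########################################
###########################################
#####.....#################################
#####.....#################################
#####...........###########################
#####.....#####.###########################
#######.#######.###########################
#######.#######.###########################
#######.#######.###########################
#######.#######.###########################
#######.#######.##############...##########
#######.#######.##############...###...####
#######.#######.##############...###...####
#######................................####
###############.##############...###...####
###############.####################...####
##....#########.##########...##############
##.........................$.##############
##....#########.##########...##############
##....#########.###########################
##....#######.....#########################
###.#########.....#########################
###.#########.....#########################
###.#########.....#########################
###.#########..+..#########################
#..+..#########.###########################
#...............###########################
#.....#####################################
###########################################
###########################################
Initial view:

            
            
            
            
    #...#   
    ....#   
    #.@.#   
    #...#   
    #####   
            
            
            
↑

            
            
            
            
    #...#   
    #...#   
    ..@.#   
    #...#   
    #...#   
    #####   
            
            

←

            
            
            
            
    ##...#  
    ##...#  
    ..@..#  
    ##...#  
    ##...#  
     #####  
            
            

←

            
            
            
            
    ###...# 
    ###...# 
    ..@...# 
    ###...# 
    ###...# 
      ##### 
            
            

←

            
            
            
            
    .###...#
    .###...#
    ..@....#
    .###...#
    ####...#
       #####
            
            

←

            
            
            
            
    ..###...
    ..###...
    ..@.....
    ..###...
    #####...
        ####
            
            

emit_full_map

..###...#
..###...#
..@.....#
..###...#
#####...#
    #####

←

            
            
            
            
    ...###..
    ...###..
    ..@.....
    ...###..
    ######..
         ###
            
            

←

            
            
            
            
    #...###.
    #...###.
    ..@.....
    #...###.
    #######.
          ##
            
            

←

            
            
            
            
    ##...###
    ##...###
    ..@.....
    ##...###
    ########
           #
            
            

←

            
            
            
            
    ###...##
    ###...##
    ..@.....
    ###...##
    ########
            
            
            

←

            
            
            
            
    ####...#
    ####...#
    ..@.....
    ####...#
    ########
            
            
            

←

            
            
            
            
    #####...
    #####...
    ..@.....
    #####...
    ########
            
            
            

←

            
            
            
            
    ######..
    ######..
    ..@.....
    ######..
    ########
            
            
            

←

            
            
            
            
    #######.
    #######.
    ..@.....
    #######.
    ########
            
            
            

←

            
            
            
            
    ########
    ########
    ..@.....
    ########
    ########
            
            
            

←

            
            
            
            
    ########
    ########
    ..@.....
    ########
    ########
            
            
            

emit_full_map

#########...###...#
#########...###...#
..@...............#
#########...###...#
###############...#
              #####

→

            
            
            
            
   #########
   #########
   ...@.....
   #########
   #########
            
            
            


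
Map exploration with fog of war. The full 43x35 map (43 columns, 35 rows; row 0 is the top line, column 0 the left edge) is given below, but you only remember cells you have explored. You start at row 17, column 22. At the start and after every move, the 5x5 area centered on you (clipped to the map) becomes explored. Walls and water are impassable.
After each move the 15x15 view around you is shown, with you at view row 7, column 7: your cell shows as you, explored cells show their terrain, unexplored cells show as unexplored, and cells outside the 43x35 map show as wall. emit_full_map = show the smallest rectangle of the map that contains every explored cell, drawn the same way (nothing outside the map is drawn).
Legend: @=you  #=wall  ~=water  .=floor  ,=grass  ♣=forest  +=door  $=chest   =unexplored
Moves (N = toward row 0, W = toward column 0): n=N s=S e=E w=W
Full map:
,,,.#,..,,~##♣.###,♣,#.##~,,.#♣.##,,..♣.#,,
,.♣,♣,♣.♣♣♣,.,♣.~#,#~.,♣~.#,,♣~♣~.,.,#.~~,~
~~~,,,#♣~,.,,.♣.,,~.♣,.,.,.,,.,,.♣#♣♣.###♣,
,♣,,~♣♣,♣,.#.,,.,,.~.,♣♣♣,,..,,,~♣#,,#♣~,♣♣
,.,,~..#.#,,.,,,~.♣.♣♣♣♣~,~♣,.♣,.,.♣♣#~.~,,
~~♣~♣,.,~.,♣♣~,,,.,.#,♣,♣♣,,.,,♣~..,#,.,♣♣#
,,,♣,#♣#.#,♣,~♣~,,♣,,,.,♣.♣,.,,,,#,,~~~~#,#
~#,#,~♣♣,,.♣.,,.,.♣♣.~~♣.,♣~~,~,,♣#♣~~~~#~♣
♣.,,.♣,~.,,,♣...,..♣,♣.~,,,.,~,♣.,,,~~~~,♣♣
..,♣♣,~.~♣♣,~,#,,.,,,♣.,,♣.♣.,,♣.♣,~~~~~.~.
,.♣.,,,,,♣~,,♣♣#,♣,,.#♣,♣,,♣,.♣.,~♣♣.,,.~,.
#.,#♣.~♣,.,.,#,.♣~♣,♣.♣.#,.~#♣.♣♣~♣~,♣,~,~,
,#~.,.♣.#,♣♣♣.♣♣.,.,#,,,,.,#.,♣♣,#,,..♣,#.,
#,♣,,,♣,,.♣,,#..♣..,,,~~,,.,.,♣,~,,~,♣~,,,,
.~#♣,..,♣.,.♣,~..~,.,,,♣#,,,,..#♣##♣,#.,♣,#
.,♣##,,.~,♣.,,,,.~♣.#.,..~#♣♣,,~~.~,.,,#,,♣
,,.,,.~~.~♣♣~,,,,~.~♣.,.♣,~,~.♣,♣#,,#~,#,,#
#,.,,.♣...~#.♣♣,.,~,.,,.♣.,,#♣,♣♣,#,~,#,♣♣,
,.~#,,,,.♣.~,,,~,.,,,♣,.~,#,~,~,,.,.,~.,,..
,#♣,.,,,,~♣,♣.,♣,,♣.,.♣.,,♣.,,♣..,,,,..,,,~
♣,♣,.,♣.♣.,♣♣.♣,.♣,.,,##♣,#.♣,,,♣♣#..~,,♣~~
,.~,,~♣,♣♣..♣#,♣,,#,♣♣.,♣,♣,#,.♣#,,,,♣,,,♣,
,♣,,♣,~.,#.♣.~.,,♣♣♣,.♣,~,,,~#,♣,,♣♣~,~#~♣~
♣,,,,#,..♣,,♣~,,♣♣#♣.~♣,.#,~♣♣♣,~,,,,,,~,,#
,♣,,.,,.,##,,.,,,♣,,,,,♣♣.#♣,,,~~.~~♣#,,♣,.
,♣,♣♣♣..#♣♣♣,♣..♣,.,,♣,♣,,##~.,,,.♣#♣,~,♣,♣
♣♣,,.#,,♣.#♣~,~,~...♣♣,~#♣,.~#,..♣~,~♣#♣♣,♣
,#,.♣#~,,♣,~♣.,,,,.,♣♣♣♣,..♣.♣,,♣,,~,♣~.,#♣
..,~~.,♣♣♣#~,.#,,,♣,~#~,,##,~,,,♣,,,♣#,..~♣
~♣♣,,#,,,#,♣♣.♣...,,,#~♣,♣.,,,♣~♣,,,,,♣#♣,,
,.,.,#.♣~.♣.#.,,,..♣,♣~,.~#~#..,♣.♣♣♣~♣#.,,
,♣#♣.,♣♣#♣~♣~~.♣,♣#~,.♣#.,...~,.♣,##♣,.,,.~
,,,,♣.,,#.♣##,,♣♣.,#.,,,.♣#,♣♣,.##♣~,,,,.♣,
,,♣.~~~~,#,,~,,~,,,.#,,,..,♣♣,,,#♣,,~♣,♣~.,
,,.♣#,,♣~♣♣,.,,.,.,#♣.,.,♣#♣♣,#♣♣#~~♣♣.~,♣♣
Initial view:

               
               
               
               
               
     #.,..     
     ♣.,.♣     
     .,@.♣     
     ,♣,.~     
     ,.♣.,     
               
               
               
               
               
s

               
               
               
               
     #.,..     
     ♣.,.♣     
     .,,.♣     
     ,♣@.~     
     ,.♣.,     
     ,,##♣     
               
               
               
               
               

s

               
               
               
     #.,..     
     ♣.,.♣     
     .,,.♣     
     ,♣,.~     
     ,.@.,     
     ,,##♣     
     ♣♣.,♣     
               
               
               
               
               

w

               
               
               
      #.,..    
      ♣.,.♣    
     ,.,,.♣    
     ,,♣,.~    
     .,@♣.,    
     .,,##♣    
     ,♣♣.,♣    
               
               
               
               
               

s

               
               
      #.,..    
      ♣.,.♣    
     ,.,,.♣    
     ,,♣,.~    
     .,.♣.,    
     .,@##♣    
     ,♣♣.,♣    
     ♣,.♣,     
               
               
               
               
               

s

               
      #.,..    
      ♣.,.♣    
     ,.,,.♣    
     ,,♣,.~    
     .,.♣.,    
     .,,##♣    
     ,♣@.,♣    
     ♣,.♣,     
     ♣.~♣,     
               
               
               
               
               

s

      #.,..    
      ♣.,.♣    
     ,.,,.♣    
     ,,♣,.~    
     .,.♣.,    
     .,,##♣    
     ,♣♣.,♣    
     ♣,@♣,     
     ♣.~♣,     
     ,,,,♣     
               
               
               
               
               

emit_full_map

 #.,..
 ♣.,.♣
,.,,.♣
,,♣,.~
.,.♣.,
.,,##♣
,♣♣.,♣
♣,@♣, 
♣.~♣, 
,,,,♣ 

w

       #.,..   
       ♣.,.♣   
      ,.,,.♣   
      ,,♣,.~   
      .,.♣.,   
     ,.,,##♣   
     #,♣♣.,♣   
     ♣♣@.♣,    
     #♣.~♣,    
     ,,,,,♣    
               
               
               
               
               

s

       ♣.,.♣   
      ,.,,.♣   
      ,,♣,.~   
      .,.♣.,   
     ,.,,##♣   
     #,♣♣.,♣   
     ♣♣,.♣,    
     #♣@~♣,    
     ,,,,,♣    
     .,,♣,     
               
               
               
               
               

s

      ,.,,.♣   
      ,,♣,.~   
      .,.♣.,   
     ,.,,##♣   
     #,♣♣.,♣   
     ♣♣,.♣,    
     #♣.~♣,    
     ,,@,,♣    
     .,,♣,     
     ..♣♣,     
               
               
               
               
               

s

      ,,♣,.~   
      .,.♣.,   
     ,.,,##♣   
     #,♣♣.,♣   
     ♣♣,.♣,    
     #♣.~♣,    
     ,,,,,♣    
     .,@♣,     
     ..♣♣,     
     .,♣♣♣     
               
               
               
               
               

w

       ,,♣,.~  
       .,.♣.,  
      ,.,,##♣  
      #,♣♣.,♣  
      ♣♣,.♣,   
     ♣#♣.~♣,   
     ♣,,,,,♣   
     ,.@,♣,    
     ...♣♣,    
     ,.,♣♣♣    
               
               
               
               
               

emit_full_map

   #.,..
   ♣.,.♣
  ,.,,.♣
  ,,♣,.~
  .,.♣.,
 ,.,,##♣
 #,♣♣.,♣
 ♣♣,.♣, 
♣#♣.~♣, 
♣,,,,,♣ 
,.@,♣,  
...♣♣,  
,.,♣♣♣  

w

        ,,♣,.~ 
        .,.♣., 
       ,.,,##♣ 
       #,♣♣.,♣ 
       ♣♣,.♣,  
     ♣♣#♣.~♣,  
     ,♣,,,,,♣  
     ♣,@,,♣,   
     ~...♣♣,   
     ,,.,♣♣♣   
               
               
               
               
               

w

         ,,♣,.~
         .,.♣.,
        ,.,,##♣
        #,♣♣.,♣
        ♣♣,.♣, 
     ,♣♣#♣.~♣, 
     ,,♣,,,,,♣ 
     .♣@.,,♣,  
     ,~...♣♣,  
     ,,,.,♣♣♣  
               
               
               
               
               

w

          ,,♣,.
          .,.♣.
         ,.,,##
         #,♣♣.,
         ♣♣,.♣,
     ,,♣♣#♣.~♣,
     ,,,♣,,,,,♣
     ..@,.,,♣, 
     ~,~...♣♣, 
     ,,,,.,♣♣♣ 
               
               
               
               
               

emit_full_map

      #.,..
      ♣.,.♣
     ,.,,.♣
     ,,♣,.~
     .,.♣.,
    ,.,,##♣
    #,♣♣.,♣
    ♣♣,.♣, 
,,♣♣#♣.~♣, 
,,,♣,,,,,♣ 
..@,.,,♣,  
~,~...♣♣,  
,,,,.,♣♣♣  


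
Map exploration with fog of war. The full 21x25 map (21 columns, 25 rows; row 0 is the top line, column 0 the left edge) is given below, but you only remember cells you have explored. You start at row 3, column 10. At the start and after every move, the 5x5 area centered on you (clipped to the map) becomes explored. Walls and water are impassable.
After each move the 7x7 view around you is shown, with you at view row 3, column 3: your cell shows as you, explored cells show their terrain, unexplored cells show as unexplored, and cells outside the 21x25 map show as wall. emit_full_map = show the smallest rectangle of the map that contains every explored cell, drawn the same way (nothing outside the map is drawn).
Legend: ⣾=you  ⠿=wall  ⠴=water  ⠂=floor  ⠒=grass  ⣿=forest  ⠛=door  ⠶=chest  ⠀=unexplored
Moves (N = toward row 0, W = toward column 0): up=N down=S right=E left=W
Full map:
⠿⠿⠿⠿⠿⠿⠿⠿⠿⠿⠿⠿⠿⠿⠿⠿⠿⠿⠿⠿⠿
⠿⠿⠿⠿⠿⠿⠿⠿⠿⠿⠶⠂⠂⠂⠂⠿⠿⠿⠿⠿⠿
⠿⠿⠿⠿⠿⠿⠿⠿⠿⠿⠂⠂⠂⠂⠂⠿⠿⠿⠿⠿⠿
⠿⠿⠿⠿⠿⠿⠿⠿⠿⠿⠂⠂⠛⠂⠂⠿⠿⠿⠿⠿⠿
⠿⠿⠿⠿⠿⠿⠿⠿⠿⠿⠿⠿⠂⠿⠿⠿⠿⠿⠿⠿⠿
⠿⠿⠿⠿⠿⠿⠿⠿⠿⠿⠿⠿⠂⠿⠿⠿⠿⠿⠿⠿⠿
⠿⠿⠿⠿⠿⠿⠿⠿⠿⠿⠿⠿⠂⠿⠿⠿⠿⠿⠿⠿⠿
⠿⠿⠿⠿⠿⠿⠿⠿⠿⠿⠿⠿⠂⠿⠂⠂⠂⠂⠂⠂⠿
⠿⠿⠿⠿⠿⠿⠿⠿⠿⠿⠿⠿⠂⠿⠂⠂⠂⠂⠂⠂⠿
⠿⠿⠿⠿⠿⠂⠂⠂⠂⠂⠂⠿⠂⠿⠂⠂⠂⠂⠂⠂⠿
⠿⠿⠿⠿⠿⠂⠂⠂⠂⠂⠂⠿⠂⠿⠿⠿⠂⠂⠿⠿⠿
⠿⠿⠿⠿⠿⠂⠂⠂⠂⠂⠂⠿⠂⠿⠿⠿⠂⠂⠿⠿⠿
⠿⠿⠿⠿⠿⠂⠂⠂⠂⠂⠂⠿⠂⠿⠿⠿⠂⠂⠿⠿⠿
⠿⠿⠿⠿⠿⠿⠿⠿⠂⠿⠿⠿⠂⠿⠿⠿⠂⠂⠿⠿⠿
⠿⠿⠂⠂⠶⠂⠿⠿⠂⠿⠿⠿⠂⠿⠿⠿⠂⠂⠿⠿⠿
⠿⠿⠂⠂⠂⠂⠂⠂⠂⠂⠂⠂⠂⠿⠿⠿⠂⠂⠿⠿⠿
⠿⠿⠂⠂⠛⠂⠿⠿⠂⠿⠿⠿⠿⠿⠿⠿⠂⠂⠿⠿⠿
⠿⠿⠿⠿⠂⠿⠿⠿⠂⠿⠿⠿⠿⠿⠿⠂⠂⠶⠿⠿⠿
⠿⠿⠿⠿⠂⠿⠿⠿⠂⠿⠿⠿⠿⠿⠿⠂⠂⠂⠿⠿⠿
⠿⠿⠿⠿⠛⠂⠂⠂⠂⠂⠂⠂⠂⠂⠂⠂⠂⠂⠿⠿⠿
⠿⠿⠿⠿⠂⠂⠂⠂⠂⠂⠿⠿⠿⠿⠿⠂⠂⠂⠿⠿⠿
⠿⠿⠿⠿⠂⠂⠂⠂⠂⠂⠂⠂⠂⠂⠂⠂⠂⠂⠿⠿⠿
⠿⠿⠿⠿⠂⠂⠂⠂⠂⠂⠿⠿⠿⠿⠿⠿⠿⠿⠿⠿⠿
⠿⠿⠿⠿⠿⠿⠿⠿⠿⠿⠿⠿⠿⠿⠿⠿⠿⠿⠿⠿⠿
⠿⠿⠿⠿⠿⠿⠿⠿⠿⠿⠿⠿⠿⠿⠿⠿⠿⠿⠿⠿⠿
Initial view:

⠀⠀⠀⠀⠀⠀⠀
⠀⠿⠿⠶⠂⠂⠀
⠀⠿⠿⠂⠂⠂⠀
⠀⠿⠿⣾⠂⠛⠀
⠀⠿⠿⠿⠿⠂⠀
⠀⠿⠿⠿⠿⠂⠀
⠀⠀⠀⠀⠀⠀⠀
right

⠀⠀⠀⠀⠀⠀⠀
⠿⠿⠶⠂⠂⠂⠀
⠿⠿⠂⠂⠂⠂⠀
⠿⠿⠂⣾⠛⠂⠀
⠿⠿⠿⠿⠂⠿⠀
⠿⠿⠿⠿⠂⠿⠀
⠀⠀⠀⠀⠀⠀⠀

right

⠀⠀⠀⠀⠀⠀⠀
⠿⠶⠂⠂⠂⠂⠀
⠿⠂⠂⠂⠂⠂⠀
⠿⠂⠂⣾⠂⠂⠀
⠿⠿⠿⠂⠿⠿⠀
⠿⠿⠿⠂⠿⠿⠀
⠀⠀⠀⠀⠀⠀⠀

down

⠿⠶⠂⠂⠂⠂⠀
⠿⠂⠂⠂⠂⠂⠀
⠿⠂⠂⠛⠂⠂⠀
⠿⠿⠿⣾⠿⠿⠀
⠿⠿⠿⠂⠿⠿⠀
⠀⠿⠿⠂⠿⠿⠀
⠀⠀⠀⠀⠀⠀⠀

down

⠿⠂⠂⠂⠂⠂⠀
⠿⠂⠂⠛⠂⠂⠀
⠿⠿⠿⠂⠿⠿⠀
⠿⠿⠿⣾⠿⠿⠀
⠀⠿⠿⠂⠿⠿⠀
⠀⠿⠿⠂⠿⠂⠀
⠀⠀⠀⠀⠀⠀⠀

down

⠿⠂⠂⠛⠂⠂⠀
⠿⠿⠿⠂⠿⠿⠀
⠿⠿⠿⠂⠿⠿⠀
⠀⠿⠿⣾⠿⠿⠀
⠀⠿⠿⠂⠿⠂⠀
⠀⠿⠿⠂⠿⠂⠀
⠀⠀⠀⠀⠀⠀⠀

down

⠿⠿⠿⠂⠿⠿⠀
⠿⠿⠿⠂⠿⠿⠀
⠀⠿⠿⠂⠿⠿⠀
⠀⠿⠿⣾⠿⠂⠀
⠀⠿⠿⠂⠿⠂⠀
⠀⠂⠿⠂⠿⠂⠀
⠀⠀⠀⠀⠀⠀⠀

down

⠿⠿⠿⠂⠿⠿⠀
⠀⠿⠿⠂⠿⠿⠀
⠀⠿⠿⠂⠿⠂⠀
⠀⠿⠿⣾⠿⠂⠀
⠀⠂⠿⠂⠿⠂⠀
⠀⠂⠿⠂⠿⠿⠀
⠀⠀⠀⠀⠀⠀⠀

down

⠀⠿⠿⠂⠿⠿⠀
⠀⠿⠿⠂⠿⠂⠀
⠀⠿⠿⠂⠿⠂⠀
⠀⠂⠿⣾⠿⠂⠀
⠀⠂⠿⠂⠿⠿⠀
⠀⠂⠿⠂⠿⠿⠀
⠀⠀⠀⠀⠀⠀⠀

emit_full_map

⠿⠿⠶⠂⠂⠂⠂
⠿⠿⠂⠂⠂⠂⠂
⠿⠿⠂⠂⠛⠂⠂
⠿⠿⠿⠿⠂⠿⠿
⠿⠿⠿⠿⠂⠿⠿
⠀⠀⠿⠿⠂⠿⠿
⠀⠀⠿⠿⠂⠿⠂
⠀⠀⠿⠿⠂⠿⠂
⠀⠀⠂⠿⣾⠿⠂
⠀⠀⠂⠿⠂⠿⠿
⠀⠀⠂⠿⠂⠿⠿

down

⠀⠿⠿⠂⠿⠂⠀
⠀⠿⠿⠂⠿⠂⠀
⠀⠂⠿⠂⠿⠂⠀
⠀⠂⠿⣾⠿⠿⠀
⠀⠂⠿⠂⠿⠿⠀
⠀⠂⠿⠂⠿⠿⠀
⠀⠀⠀⠀⠀⠀⠀

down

⠀⠿⠿⠂⠿⠂⠀
⠀⠂⠿⠂⠿⠂⠀
⠀⠂⠿⠂⠿⠿⠀
⠀⠂⠿⣾⠿⠿⠀
⠀⠂⠿⠂⠿⠿⠀
⠀⠿⠿⠂⠿⠿⠀
⠀⠀⠀⠀⠀⠀⠀

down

⠀⠂⠿⠂⠿⠂⠀
⠀⠂⠿⠂⠿⠿⠀
⠀⠂⠿⠂⠿⠿⠀
⠀⠂⠿⣾⠿⠿⠀
⠀⠿⠿⠂⠿⠿⠀
⠀⠿⠿⠂⠿⠿⠀
⠀⠀⠀⠀⠀⠀⠀

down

⠀⠂⠿⠂⠿⠿⠀
⠀⠂⠿⠂⠿⠿⠀
⠀⠂⠿⠂⠿⠿⠀
⠀⠿⠿⣾⠿⠿⠀
⠀⠿⠿⠂⠿⠿⠀
⠀⠂⠂⠂⠿⠿⠀
⠀⠀⠀⠀⠀⠀⠀

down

⠀⠂⠿⠂⠿⠿⠀
⠀⠂⠿⠂⠿⠿⠀
⠀⠿⠿⠂⠿⠿⠀
⠀⠿⠿⣾⠿⠿⠀
⠀⠂⠂⠂⠿⠿⠀
⠀⠿⠿⠿⠿⠿⠀
⠀⠀⠀⠀⠀⠀⠀

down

⠀⠂⠿⠂⠿⠿⠀
⠀⠿⠿⠂⠿⠿⠀
⠀⠿⠿⠂⠿⠿⠀
⠀⠂⠂⣾⠿⠿⠀
⠀⠿⠿⠿⠿⠿⠀
⠀⠿⠿⠿⠿⠿⠀
⠀⠀⠀⠀⠀⠀⠀

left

⠀⠀⠂⠿⠂⠿⠿
⠀⠿⠿⠿⠂⠿⠿
⠀⠿⠿⠿⠂⠿⠿
⠀⠂⠂⣾⠂⠿⠿
⠀⠿⠿⠿⠿⠿⠿
⠀⠿⠿⠿⠿⠿⠿
⠀⠀⠀⠀⠀⠀⠀

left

⠀⠀⠀⠂⠿⠂⠿
⠀⠂⠿⠿⠿⠂⠿
⠀⠂⠿⠿⠿⠂⠿
⠀⠂⠂⣾⠂⠂⠿
⠀⠂⠿⠿⠿⠿⠿
⠀⠂⠿⠿⠿⠿⠿
⠀⠀⠀⠀⠀⠀⠀

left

⠀⠀⠀⠀⠂⠿⠂
⠀⠿⠂⠿⠿⠿⠂
⠀⠿⠂⠿⠿⠿⠂
⠀⠂⠂⣾⠂⠂⠂
⠀⠿⠂⠿⠿⠿⠿
⠀⠿⠂⠿⠿⠿⠿
⠀⠀⠀⠀⠀⠀⠀

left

⠀⠀⠀⠀⠀⠂⠿
⠀⠿⠿⠂⠿⠿⠿
⠀⠿⠿⠂⠿⠿⠿
⠀⠂⠂⣾⠂⠂⠂
⠀⠿⠿⠂⠿⠿⠿
⠀⠿⠿⠂⠿⠿⠿
⠀⠀⠀⠀⠀⠀⠀

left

⠀⠀⠀⠀⠀⠀⠂
⠀⠿⠿⠿⠂⠿⠿
⠀⠂⠿⠿⠂⠿⠿
⠀⠂⠂⣾⠂⠂⠂
⠀⠂⠿⠿⠂⠿⠿
⠀⠿⠿⠿⠂⠿⠿
⠀⠀⠀⠀⠀⠀⠀

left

⠀⠀⠀⠀⠀⠀⠀
⠀⠿⠿⠿⠿⠂⠿
⠀⠶⠂⠿⠿⠂⠿
⠀⠂⠂⣾⠂⠂⠂
⠀⠛⠂⠿⠿⠂⠿
⠀⠂⠿⠿⠿⠂⠿
⠀⠀⠀⠀⠀⠀⠀

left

⠀⠀⠀⠀⠀⠀⠀
⠀⠿⠿⠿⠿⠿⠂
⠀⠂⠶⠂⠿⠿⠂
⠀⠂⠂⣾⠂⠂⠂
⠀⠂⠛⠂⠿⠿⠂
⠀⠿⠂⠿⠿⠿⠂
⠀⠀⠀⠀⠀⠀⠀

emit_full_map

⠀⠀⠀⠀⠀⠿⠿⠶⠂⠂⠂⠂
⠀⠀⠀⠀⠀⠿⠿⠂⠂⠂⠂⠂
⠀⠀⠀⠀⠀⠿⠿⠂⠂⠛⠂⠂
⠀⠀⠀⠀⠀⠿⠿⠿⠿⠂⠿⠿
⠀⠀⠀⠀⠀⠿⠿⠿⠿⠂⠿⠿
⠀⠀⠀⠀⠀⠀⠀⠿⠿⠂⠿⠿
⠀⠀⠀⠀⠀⠀⠀⠿⠿⠂⠿⠂
⠀⠀⠀⠀⠀⠀⠀⠿⠿⠂⠿⠂
⠀⠀⠀⠀⠀⠀⠀⠂⠿⠂⠿⠂
⠀⠀⠀⠀⠀⠀⠀⠂⠿⠂⠿⠿
⠀⠀⠀⠀⠀⠀⠀⠂⠿⠂⠿⠿
⠀⠀⠀⠀⠀⠀⠀⠂⠿⠂⠿⠿
⠿⠿⠿⠿⠿⠂⠿⠿⠿⠂⠿⠿
⠂⠶⠂⠿⠿⠂⠿⠿⠿⠂⠿⠿
⠂⠂⣾⠂⠂⠂⠂⠂⠂⠂⠿⠿
⠂⠛⠂⠿⠿⠂⠿⠿⠿⠿⠿⠿
⠿⠂⠿⠿⠿⠂⠿⠿⠿⠿⠿⠿

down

⠀⠿⠿⠿⠿⠿⠂
⠀⠂⠶⠂⠿⠿⠂
⠀⠂⠂⠂⠂⠂⠂
⠀⠂⠛⣾⠿⠿⠂
⠀⠿⠂⠿⠿⠿⠂
⠀⠿⠂⠿⠿⠿⠀
⠀⠀⠀⠀⠀⠀⠀

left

⠀⠀⠿⠿⠿⠿⠿
⠀⠂⠂⠶⠂⠿⠿
⠀⠂⠂⠂⠂⠂⠂
⠀⠂⠂⣾⠂⠿⠿
⠀⠿⠿⠂⠿⠿⠿
⠀⠿⠿⠂⠿⠿⠿
⠀⠀⠀⠀⠀⠀⠀

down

⠀⠂⠂⠶⠂⠿⠿
⠀⠂⠂⠂⠂⠂⠂
⠀⠂⠂⠛⠂⠿⠿
⠀⠿⠿⣾⠿⠿⠿
⠀⠿⠿⠂⠿⠿⠿
⠀⠿⠿⠛⠂⠂⠀
⠀⠀⠀⠀⠀⠀⠀

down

⠀⠂⠂⠂⠂⠂⠂
⠀⠂⠂⠛⠂⠿⠿
⠀⠿⠿⠂⠿⠿⠿
⠀⠿⠿⣾⠿⠿⠿
⠀⠿⠿⠛⠂⠂⠀
⠀⠿⠿⠂⠂⠂⠀
⠀⠀⠀⠀⠀⠀⠀

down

⠀⠂⠂⠛⠂⠿⠿
⠀⠿⠿⠂⠿⠿⠿
⠀⠿⠿⠂⠿⠿⠿
⠀⠿⠿⣾⠂⠂⠀
⠀⠿⠿⠂⠂⠂⠀
⠀⠿⠿⠂⠂⠂⠀
⠀⠀⠀⠀⠀⠀⠀

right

⠂⠂⠛⠂⠿⠿⠂
⠿⠿⠂⠿⠿⠿⠂
⠿⠿⠂⠿⠿⠿⠀
⠿⠿⠛⣾⠂⠂⠀
⠿⠿⠂⠂⠂⠂⠀
⠿⠿⠂⠂⠂⠂⠀
⠀⠀⠀⠀⠀⠀⠀

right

⠂⠛⠂⠿⠿⠂⠿
⠿⠂⠿⠿⠿⠂⠿
⠿⠂⠿⠿⠿⠂⠀
⠿⠛⠂⣾⠂⠂⠀
⠿⠂⠂⠂⠂⠂⠀
⠿⠂⠂⠂⠂⠂⠀
⠀⠀⠀⠀⠀⠀⠀

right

⠛⠂⠿⠿⠂⠿⠿
⠂⠿⠿⠿⠂⠿⠿
⠂⠿⠿⠿⠂⠿⠀
⠛⠂⠂⣾⠂⠂⠀
⠂⠂⠂⠂⠂⠂⠀
⠂⠂⠂⠂⠂⠂⠀
⠀⠀⠀⠀⠀⠀⠀

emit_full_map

⠀⠀⠀⠀⠀⠀⠿⠿⠶⠂⠂⠂⠂
⠀⠀⠀⠀⠀⠀⠿⠿⠂⠂⠂⠂⠂
⠀⠀⠀⠀⠀⠀⠿⠿⠂⠂⠛⠂⠂
⠀⠀⠀⠀⠀⠀⠿⠿⠿⠿⠂⠿⠿
⠀⠀⠀⠀⠀⠀⠿⠿⠿⠿⠂⠿⠿
⠀⠀⠀⠀⠀⠀⠀⠀⠿⠿⠂⠿⠿
⠀⠀⠀⠀⠀⠀⠀⠀⠿⠿⠂⠿⠂
⠀⠀⠀⠀⠀⠀⠀⠀⠿⠿⠂⠿⠂
⠀⠀⠀⠀⠀⠀⠀⠀⠂⠿⠂⠿⠂
⠀⠀⠀⠀⠀⠀⠀⠀⠂⠿⠂⠿⠿
⠀⠀⠀⠀⠀⠀⠀⠀⠂⠿⠂⠿⠿
⠀⠀⠀⠀⠀⠀⠀⠀⠂⠿⠂⠿⠿
⠀⠿⠿⠿⠿⠿⠂⠿⠿⠿⠂⠿⠿
⠂⠂⠶⠂⠿⠿⠂⠿⠿⠿⠂⠿⠿
⠂⠂⠂⠂⠂⠂⠂⠂⠂⠂⠂⠿⠿
⠂⠂⠛⠂⠿⠿⠂⠿⠿⠿⠿⠿⠿
⠿⠿⠂⠿⠿⠿⠂⠿⠿⠿⠿⠿⠿
⠿⠿⠂⠿⠿⠿⠂⠿⠀⠀⠀⠀⠀
⠿⠿⠛⠂⠂⣾⠂⠂⠀⠀⠀⠀⠀
⠿⠿⠂⠂⠂⠂⠂⠂⠀⠀⠀⠀⠀
⠿⠿⠂⠂⠂⠂⠂⠂⠀⠀⠀⠀⠀

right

⠂⠿⠿⠂⠿⠿⠿
⠿⠿⠿⠂⠿⠿⠿
⠿⠿⠿⠂⠿⠿⠀
⠂⠂⠂⣾⠂⠂⠀
⠂⠂⠂⠂⠂⠿⠀
⠂⠂⠂⠂⠂⠂⠀
⠀⠀⠀⠀⠀⠀⠀

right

⠿⠿⠂⠿⠿⠿⠿
⠿⠿⠂⠿⠿⠿⠿
⠿⠿⠂⠿⠿⠿⠀
⠂⠂⠂⣾⠂⠂⠀
⠂⠂⠂⠂⠿⠿⠀
⠂⠂⠂⠂⠂⠂⠀
⠀⠀⠀⠀⠀⠀⠀

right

⠿⠂⠿⠿⠿⠿⠿
⠿⠂⠿⠿⠿⠿⠿
⠿⠂⠿⠿⠿⠿⠀
⠂⠂⠂⣾⠂⠂⠀
⠂⠂⠂⠿⠿⠿⠀
⠂⠂⠂⠂⠂⠂⠀
⠀⠀⠀⠀⠀⠀⠀

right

⠂⠿⠿⠿⠿⠿⠿
⠂⠿⠿⠿⠿⠿⠿
⠂⠿⠿⠿⠿⠿⠀
⠂⠂⠂⣾⠂⠂⠀
⠂⠂⠿⠿⠿⠿⠀
⠂⠂⠂⠂⠂⠂⠀
⠀⠀⠀⠀⠀⠀⠀

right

⠿⠿⠿⠿⠿⠿⠀
⠿⠿⠿⠿⠿⠿⠀
⠿⠿⠿⠿⠿⠿⠀
⠂⠂⠂⣾⠂⠂⠀
⠂⠿⠿⠿⠿⠿⠀
⠂⠂⠂⠂⠂⠂⠀
⠀⠀⠀⠀⠀⠀⠀

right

⠿⠿⠿⠿⠿⠀⠀
⠿⠿⠿⠿⠿⠂⠀
⠿⠿⠿⠿⠿⠂⠀
⠂⠂⠂⣾⠂⠂⠀
⠿⠿⠿⠿⠿⠂⠀
⠂⠂⠂⠂⠂⠂⠀
⠀⠀⠀⠀⠀⠀⠀

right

⠿⠿⠿⠿⠀⠀⠀
⠿⠿⠿⠿⠂⠂⠀
⠿⠿⠿⠿⠂⠂⠀
⠂⠂⠂⣾⠂⠂⠀
⠿⠿⠿⠿⠂⠂⠀
⠂⠂⠂⠂⠂⠂⠀
⠀⠀⠀⠀⠀⠀⠀

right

⠿⠿⠿⠀⠀⠀⠀
⠿⠿⠿⠂⠂⠶⠀
⠿⠿⠿⠂⠂⠂⠀
⠂⠂⠂⣾⠂⠂⠀
⠿⠿⠿⠂⠂⠂⠀
⠂⠂⠂⠂⠂⠂⠀
⠀⠀⠀⠀⠀⠀⠀

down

⠿⠿⠿⠂⠂⠶⠀
⠿⠿⠿⠂⠂⠂⠀
⠂⠂⠂⠂⠂⠂⠀
⠿⠿⠿⣾⠂⠂⠀
⠂⠂⠂⠂⠂⠂⠀
⠀⠿⠿⠿⠿⠿⠀
⠀⠀⠀⠀⠀⠀⠀

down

⠿⠿⠿⠂⠂⠂⠀
⠂⠂⠂⠂⠂⠂⠀
⠿⠿⠿⠂⠂⠂⠀
⠂⠂⠂⣾⠂⠂⠀
⠀⠿⠿⠿⠿⠿⠀
⠀⠿⠿⠿⠿⠿⠀
⠀⠀⠀⠀⠀⠀⠀

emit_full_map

⠀⠀⠀⠀⠀⠀⠿⠿⠶⠂⠂⠂⠂⠀⠀⠀
⠀⠀⠀⠀⠀⠀⠿⠿⠂⠂⠂⠂⠂⠀⠀⠀
⠀⠀⠀⠀⠀⠀⠿⠿⠂⠂⠛⠂⠂⠀⠀⠀
⠀⠀⠀⠀⠀⠀⠿⠿⠿⠿⠂⠿⠿⠀⠀⠀
⠀⠀⠀⠀⠀⠀⠿⠿⠿⠿⠂⠿⠿⠀⠀⠀
⠀⠀⠀⠀⠀⠀⠀⠀⠿⠿⠂⠿⠿⠀⠀⠀
⠀⠀⠀⠀⠀⠀⠀⠀⠿⠿⠂⠿⠂⠀⠀⠀
⠀⠀⠀⠀⠀⠀⠀⠀⠿⠿⠂⠿⠂⠀⠀⠀
⠀⠀⠀⠀⠀⠀⠀⠀⠂⠿⠂⠿⠂⠀⠀⠀
⠀⠀⠀⠀⠀⠀⠀⠀⠂⠿⠂⠿⠿⠀⠀⠀
⠀⠀⠀⠀⠀⠀⠀⠀⠂⠿⠂⠿⠿⠀⠀⠀
⠀⠀⠀⠀⠀⠀⠀⠀⠂⠿⠂⠿⠿⠀⠀⠀
⠀⠿⠿⠿⠿⠿⠂⠿⠿⠿⠂⠿⠿⠀⠀⠀
⠂⠂⠶⠂⠿⠿⠂⠿⠿⠿⠂⠿⠿⠀⠀⠀
⠂⠂⠂⠂⠂⠂⠂⠂⠂⠂⠂⠿⠿⠀⠀⠀
⠂⠂⠛⠂⠿⠿⠂⠿⠿⠿⠿⠿⠿⠀⠀⠀
⠿⠿⠂⠿⠿⠿⠂⠿⠿⠿⠿⠿⠿⠂⠂⠶
⠿⠿⠂⠿⠿⠿⠂⠿⠿⠿⠿⠿⠿⠂⠂⠂
⠿⠿⠛⠂⠂⠂⠂⠂⠂⠂⠂⠂⠂⠂⠂⠂
⠿⠿⠂⠂⠂⠂⠂⠂⠿⠿⠿⠿⠿⠂⠂⠂
⠿⠿⠂⠂⠂⠂⠂⠂⠂⠂⠂⠂⠂⣾⠂⠂
⠀⠀⠀⠀⠀⠀⠀⠀⠀⠀⠀⠿⠿⠿⠿⠿
⠀⠀⠀⠀⠀⠀⠀⠀⠀⠀⠀⠿⠿⠿⠿⠿

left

⠿⠿⠿⠿⠂⠂⠂
⠂⠂⠂⠂⠂⠂⠂
⠿⠿⠿⠿⠂⠂⠂
⠂⠂⠂⣾⠂⠂⠂
⠀⠿⠿⠿⠿⠿⠿
⠀⠿⠿⠿⠿⠿⠿
⠀⠀⠀⠀⠀⠀⠀

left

⠿⠿⠿⠿⠿⠂⠂
⠂⠂⠂⠂⠂⠂⠂
⠿⠿⠿⠿⠿⠂⠂
⠂⠂⠂⣾⠂⠂⠂
⠀⠿⠿⠿⠿⠿⠿
⠀⠿⠿⠿⠿⠿⠿
⠀⠀⠀⠀⠀⠀⠀

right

⠿⠿⠿⠿⠂⠂⠂
⠂⠂⠂⠂⠂⠂⠂
⠿⠿⠿⠿⠂⠂⠂
⠂⠂⠂⣾⠂⠂⠂
⠿⠿⠿⠿⠿⠿⠿
⠿⠿⠿⠿⠿⠿⠿
⠀⠀⠀⠀⠀⠀⠀

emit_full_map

⠀⠀⠀⠀⠀⠀⠿⠿⠶⠂⠂⠂⠂⠀⠀⠀
⠀⠀⠀⠀⠀⠀⠿⠿⠂⠂⠂⠂⠂⠀⠀⠀
⠀⠀⠀⠀⠀⠀⠿⠿⠂⠂⠛⠂⠂⠀⠀⠀
⠀⠀⠀⠀⠀⠀⠿⠿⠿⠿⠂⠿⠿⠀⠀⠀
⠀⠀⠀⠀⠀⠀⠿⠿⠿⠿⠂⠿⠿⠀⠀⠀
⠀⠀⠀⠀⠀⠀⠀⠀⠿⠿⠂⠿⠿⠀⠀⠀
⠀⠀⠀⠀⠀⠀⠀⠀⠿⠿⠂⠿⠂⠀⠀⠀
⠀⠀⠀⠀⠀⠀⠀⠀⠿⠿⠂⠿⠂⠀⠀⠀
⠀⠀⠀⠀⠀⠀⠀⠀⠂⠿⠂⠿⠂⠀⠀⠀
⠀⠀⠀⠀⠀⠀⠀⠀⠂⠿⠂⠿⠿⠀⠀⠀
⠀⠀⠀⠀⠀⠀⠀⠀⠂⠿⠂⠿⠿⠀⠀⠀
⠀⠀⠀⠀⠀⠀⠀⠀⠂⠿⠂⠿⠿⠀⠀⠀
⠀⠿⠿⠿⠿⠿⠂⠿⠿⠿⠂⠿⠿⠀⠀⠀
⠂⠂⠶⠂⠿⠿⠂⠿⠿⠿⠂⠿⠿⠀⠀⠀
⠂⠂⠂⠂⠂⠂⠂⠂⠂⠂⠂⠿⠿⠀⠀⠀
⠂⠂⠛⠂⠿⠿⠂⠿⠿⠿⠿⠿⠿⠀⠀⠀
⠿⠿⠂⠿⠿⠿⠂⠿⠿⠿⠿⠿⠿⠂⠂⠶
⠿⠿⠂⠿⠿⠿⠂⠿⠿⠿⠿⠿⠿⠂⠂⠂
⠿⠿⠛⠂⠂⠂⠂⠂⠂⠂⠂⠂⠂⠂⠂⠂
⠿⠿⠂⠂⠂⠂⠂⠂⠿⠿⠿⠿⠿⠂⠂⠂
⠿⠿⠂⠂⠂⠂⠂⠂⠂⠂⠂⠂⣾⠂⠂⠂
⠀⠀⠀⠀⠀⠀⠀⠀⠀⠿⠿⠿⠿⠿⠿⠿
⠀⠀⠀⠀⠀⠀⠀⠀⠀⠿⠿⠿⠿⠿⠿⠿


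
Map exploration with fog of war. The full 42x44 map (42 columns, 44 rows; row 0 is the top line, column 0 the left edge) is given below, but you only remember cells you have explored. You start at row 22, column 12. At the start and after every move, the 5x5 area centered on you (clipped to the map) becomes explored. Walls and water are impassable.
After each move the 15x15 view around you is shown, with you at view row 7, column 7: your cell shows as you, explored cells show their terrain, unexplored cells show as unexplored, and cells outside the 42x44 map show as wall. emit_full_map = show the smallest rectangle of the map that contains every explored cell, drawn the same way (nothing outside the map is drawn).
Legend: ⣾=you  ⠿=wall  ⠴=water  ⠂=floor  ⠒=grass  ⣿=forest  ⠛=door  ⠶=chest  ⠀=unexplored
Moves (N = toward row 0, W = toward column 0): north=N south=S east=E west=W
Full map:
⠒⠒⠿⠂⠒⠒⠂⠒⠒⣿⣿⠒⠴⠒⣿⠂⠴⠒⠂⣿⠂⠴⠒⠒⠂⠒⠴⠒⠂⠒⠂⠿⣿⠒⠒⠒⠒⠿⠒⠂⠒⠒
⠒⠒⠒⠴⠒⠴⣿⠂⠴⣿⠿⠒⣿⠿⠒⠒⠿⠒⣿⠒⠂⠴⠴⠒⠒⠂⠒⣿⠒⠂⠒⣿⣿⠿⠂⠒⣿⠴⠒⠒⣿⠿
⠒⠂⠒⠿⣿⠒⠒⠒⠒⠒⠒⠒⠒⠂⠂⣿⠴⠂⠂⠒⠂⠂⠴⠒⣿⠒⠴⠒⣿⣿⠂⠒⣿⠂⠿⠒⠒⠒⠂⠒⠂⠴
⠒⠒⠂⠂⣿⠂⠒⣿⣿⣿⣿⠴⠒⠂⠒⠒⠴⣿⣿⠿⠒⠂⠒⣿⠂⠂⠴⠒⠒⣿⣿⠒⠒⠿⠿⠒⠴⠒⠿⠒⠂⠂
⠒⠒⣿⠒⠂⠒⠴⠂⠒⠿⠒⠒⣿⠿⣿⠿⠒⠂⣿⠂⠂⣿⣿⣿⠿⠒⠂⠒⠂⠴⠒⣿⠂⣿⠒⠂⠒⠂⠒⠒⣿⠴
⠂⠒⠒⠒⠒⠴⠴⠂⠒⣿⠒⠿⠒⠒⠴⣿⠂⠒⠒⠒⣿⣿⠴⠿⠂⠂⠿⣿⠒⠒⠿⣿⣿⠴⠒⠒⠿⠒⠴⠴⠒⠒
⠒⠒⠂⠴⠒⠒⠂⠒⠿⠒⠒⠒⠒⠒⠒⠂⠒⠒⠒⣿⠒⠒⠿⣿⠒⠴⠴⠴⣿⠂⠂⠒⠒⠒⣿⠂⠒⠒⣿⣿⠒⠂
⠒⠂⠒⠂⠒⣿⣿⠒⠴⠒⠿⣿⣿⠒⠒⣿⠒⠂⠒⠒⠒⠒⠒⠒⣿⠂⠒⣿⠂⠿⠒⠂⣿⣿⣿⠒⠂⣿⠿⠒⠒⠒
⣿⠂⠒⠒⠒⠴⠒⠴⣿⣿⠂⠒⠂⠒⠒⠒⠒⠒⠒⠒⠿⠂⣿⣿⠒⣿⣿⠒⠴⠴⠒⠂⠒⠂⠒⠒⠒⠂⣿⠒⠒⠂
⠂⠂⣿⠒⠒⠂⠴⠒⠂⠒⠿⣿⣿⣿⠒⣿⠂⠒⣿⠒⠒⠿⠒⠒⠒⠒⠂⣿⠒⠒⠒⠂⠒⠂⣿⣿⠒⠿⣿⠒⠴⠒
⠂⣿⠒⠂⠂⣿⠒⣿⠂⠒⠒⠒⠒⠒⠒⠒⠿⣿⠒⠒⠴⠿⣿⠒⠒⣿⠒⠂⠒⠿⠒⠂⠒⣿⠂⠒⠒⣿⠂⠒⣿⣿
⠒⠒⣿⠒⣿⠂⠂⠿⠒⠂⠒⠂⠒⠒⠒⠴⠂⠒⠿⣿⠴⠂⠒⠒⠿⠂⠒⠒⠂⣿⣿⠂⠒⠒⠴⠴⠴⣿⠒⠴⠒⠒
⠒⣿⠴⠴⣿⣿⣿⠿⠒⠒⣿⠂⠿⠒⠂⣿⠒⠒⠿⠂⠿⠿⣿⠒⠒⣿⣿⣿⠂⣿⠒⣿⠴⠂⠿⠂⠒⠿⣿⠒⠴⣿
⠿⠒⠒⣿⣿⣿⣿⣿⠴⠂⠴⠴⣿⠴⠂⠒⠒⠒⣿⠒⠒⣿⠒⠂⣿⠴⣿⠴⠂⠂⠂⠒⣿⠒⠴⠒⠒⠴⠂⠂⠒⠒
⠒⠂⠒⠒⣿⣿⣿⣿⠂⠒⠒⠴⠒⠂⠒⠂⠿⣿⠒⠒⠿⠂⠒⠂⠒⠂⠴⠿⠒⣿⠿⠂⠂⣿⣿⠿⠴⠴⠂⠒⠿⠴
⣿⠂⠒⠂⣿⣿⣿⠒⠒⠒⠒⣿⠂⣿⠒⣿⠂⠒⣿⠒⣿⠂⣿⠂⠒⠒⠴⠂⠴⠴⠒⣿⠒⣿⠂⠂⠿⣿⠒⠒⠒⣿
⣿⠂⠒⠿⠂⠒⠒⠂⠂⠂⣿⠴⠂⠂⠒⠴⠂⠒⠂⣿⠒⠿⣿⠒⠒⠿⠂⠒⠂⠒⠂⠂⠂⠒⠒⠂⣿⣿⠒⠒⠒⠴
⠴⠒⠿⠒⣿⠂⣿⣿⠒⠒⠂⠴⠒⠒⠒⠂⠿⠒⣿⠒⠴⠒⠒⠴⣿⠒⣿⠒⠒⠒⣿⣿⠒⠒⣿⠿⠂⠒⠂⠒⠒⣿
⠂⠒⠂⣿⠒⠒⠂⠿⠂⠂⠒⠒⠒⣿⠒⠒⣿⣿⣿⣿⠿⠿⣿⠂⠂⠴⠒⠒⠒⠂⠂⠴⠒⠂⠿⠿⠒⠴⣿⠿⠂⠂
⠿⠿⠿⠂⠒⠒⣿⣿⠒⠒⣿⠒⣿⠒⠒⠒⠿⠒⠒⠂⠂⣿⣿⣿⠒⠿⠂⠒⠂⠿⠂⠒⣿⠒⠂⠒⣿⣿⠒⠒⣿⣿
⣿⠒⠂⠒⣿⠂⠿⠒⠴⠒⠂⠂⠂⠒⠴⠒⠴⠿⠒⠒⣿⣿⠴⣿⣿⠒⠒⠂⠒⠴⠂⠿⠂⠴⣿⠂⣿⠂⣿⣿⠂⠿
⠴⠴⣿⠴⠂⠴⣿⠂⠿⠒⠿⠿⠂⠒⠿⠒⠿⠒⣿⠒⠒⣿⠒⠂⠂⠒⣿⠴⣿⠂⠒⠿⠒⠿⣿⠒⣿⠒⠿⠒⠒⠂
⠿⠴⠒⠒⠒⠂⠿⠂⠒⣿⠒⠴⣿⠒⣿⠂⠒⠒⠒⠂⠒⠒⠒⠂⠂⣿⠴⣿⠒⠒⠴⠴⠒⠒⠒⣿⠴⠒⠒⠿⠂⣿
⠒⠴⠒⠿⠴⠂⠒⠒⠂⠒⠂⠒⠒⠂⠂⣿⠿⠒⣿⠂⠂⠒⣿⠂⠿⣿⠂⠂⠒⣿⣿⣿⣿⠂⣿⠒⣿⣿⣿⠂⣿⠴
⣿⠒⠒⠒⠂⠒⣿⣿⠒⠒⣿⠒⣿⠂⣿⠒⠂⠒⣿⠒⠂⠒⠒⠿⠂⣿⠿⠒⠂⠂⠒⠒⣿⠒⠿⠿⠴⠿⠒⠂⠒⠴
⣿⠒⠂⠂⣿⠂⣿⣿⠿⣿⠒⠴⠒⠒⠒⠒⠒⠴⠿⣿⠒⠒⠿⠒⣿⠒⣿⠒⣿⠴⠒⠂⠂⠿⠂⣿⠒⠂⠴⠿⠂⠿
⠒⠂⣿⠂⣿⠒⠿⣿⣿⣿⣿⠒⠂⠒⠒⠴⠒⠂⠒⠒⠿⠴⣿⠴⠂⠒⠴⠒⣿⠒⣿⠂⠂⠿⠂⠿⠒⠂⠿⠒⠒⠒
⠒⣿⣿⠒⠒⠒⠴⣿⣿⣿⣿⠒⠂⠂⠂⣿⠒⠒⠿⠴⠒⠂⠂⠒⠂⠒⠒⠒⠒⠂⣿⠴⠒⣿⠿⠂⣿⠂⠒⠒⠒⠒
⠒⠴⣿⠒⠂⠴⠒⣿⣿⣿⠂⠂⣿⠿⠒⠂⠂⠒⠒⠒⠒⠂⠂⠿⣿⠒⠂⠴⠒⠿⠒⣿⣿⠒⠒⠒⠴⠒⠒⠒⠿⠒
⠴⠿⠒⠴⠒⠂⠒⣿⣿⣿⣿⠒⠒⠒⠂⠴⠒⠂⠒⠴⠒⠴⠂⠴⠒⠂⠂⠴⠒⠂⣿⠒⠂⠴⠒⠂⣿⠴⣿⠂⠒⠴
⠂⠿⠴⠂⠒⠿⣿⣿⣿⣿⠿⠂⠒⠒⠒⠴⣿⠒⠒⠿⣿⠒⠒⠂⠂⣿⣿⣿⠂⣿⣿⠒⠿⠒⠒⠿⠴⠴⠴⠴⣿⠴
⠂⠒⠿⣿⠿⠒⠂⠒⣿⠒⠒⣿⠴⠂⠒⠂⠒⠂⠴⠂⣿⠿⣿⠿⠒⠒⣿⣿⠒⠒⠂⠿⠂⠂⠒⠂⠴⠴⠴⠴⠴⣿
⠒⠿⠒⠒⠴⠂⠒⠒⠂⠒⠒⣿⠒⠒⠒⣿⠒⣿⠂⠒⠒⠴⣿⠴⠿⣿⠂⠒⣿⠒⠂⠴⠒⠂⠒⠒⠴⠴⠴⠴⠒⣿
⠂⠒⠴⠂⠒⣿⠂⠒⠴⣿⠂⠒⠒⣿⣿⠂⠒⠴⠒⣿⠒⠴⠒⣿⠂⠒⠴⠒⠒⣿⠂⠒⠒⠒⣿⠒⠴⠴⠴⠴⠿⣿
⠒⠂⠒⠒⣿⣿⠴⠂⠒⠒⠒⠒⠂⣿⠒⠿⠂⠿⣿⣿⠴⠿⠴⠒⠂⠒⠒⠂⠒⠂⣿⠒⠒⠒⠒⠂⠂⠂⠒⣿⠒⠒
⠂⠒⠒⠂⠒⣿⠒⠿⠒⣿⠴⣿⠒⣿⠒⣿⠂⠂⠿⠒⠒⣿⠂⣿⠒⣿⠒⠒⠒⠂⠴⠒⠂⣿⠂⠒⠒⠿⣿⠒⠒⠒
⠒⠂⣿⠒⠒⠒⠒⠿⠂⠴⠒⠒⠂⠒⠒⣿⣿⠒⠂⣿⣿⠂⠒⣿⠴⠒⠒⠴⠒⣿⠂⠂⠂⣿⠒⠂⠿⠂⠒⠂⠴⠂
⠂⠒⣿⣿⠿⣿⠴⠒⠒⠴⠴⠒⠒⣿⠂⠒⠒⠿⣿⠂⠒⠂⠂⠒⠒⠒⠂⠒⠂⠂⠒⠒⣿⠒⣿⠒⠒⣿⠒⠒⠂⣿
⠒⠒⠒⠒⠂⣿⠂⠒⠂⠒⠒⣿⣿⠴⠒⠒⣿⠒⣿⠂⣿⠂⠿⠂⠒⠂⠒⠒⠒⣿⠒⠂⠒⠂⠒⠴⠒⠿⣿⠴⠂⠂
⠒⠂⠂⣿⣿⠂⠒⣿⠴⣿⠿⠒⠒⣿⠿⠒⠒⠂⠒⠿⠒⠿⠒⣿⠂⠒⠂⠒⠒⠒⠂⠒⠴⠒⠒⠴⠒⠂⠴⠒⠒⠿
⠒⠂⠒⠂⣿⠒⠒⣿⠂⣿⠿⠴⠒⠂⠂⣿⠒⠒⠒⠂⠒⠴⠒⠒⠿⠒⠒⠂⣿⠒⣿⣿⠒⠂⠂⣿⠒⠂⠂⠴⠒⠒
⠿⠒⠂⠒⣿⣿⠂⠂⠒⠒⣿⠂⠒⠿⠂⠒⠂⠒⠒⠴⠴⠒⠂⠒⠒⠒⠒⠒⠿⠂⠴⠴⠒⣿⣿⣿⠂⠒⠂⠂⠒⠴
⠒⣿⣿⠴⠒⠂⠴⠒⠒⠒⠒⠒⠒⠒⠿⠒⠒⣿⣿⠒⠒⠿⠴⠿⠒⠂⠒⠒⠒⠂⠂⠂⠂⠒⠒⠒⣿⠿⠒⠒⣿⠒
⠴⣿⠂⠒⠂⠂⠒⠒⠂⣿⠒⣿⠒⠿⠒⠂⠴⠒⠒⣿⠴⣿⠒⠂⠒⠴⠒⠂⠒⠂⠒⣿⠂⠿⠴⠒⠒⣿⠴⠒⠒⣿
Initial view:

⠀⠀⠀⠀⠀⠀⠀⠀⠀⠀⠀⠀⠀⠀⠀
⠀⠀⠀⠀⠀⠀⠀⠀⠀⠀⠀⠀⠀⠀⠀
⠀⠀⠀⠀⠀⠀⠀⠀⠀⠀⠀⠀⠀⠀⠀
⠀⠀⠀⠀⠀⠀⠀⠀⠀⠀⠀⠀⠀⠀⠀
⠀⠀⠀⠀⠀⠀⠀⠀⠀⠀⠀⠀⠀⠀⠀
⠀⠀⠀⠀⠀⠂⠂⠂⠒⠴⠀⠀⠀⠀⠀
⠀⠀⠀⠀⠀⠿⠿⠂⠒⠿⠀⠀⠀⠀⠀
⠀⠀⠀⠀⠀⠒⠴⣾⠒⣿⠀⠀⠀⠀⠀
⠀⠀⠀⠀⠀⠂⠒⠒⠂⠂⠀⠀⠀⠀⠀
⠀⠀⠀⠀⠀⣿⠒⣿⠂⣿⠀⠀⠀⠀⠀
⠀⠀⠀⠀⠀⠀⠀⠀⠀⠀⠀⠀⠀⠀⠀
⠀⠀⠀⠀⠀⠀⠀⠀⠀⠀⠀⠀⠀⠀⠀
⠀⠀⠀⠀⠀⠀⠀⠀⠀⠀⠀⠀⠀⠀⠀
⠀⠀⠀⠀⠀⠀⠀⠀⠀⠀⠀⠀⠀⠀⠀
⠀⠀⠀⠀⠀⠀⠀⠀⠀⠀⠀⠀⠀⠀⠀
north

⠀⠀⠀⠀⠀⠀⠀⠀⠀⠀⠀⠀⠀⠀⠀
⠀⠀⠀⠀⠀⠀⠀⠀⠀⠀⠀⠀⠀⠀⠀
⠀⠀⠀⠀⠀⠀⠀⠀⠀⠀⠀⠀⠀⠀⠀
⠀⠀⠀⠀⠀⠀⠀⠀⠀⠀⠀⠀⠀⠀⠀
⠀⠀⠀⠀⠀⠀⠀⠀⠀⠀⠀⠀⠀⠀⠀
⠀⠀⠀⠀⠀⣿⠒⣿⠒⠒⠀⠀⠀⠀⠀
⠀⠀⠀⠀⠀⠂⠂⠂⠒⠴⠀⠀⠀⠀⠀
⠀⠀⠀⠀⠀⠿⠿⣾⠒⠿⠀⠀⠀⠀⠀
⠀⠀⠀⠀⠀⠒⠴⣿⠒⣿⠀⠀⠀⠀⠀
⠀⠀⠀⠀⠀⠂⠒⠒⠂⠂⠀⠀⠀⠀⠀
⠀⠀⠀⠀⠀⣿⠒⣿⠂⣿⠀⠀⠀⠀⠀
⠀⠀⠀⠀⠀⠀⠀⠀⠀⠀⠀⠀⠀⠀⠀
⠀⠀⠀⠀⠀⠀⠀⠀⠀⠀⠀⠀⠀⠀⠀
⠀⠀⠀⠀⠀⠀⠀⠀⠀⠀⠀⠀⠀⠀⠀
⠀⠀⠀⠀⠀⠀⠀⠀⠀⠀⠀⠀⠀⠀⠀

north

⠀⠀⠀⠀⠀⠀⠀⠀⠀⠀⠀⠀⠀⠀⠀
⠀⠀⠀⠀⠀⠀⠀⠀⠀⠀⠀⠀⠀⠀⠀
⠀⠀⠀⠀⠀⠀⠀⠀⠀⠀⠀⠀⠀⠀⠀
⠀⠀⠀⠀⠀⠀⠀⠀⠀⠀⠀⠀⠀⠀⠀
⠀⠀⠀⠀⠀⠀⠀⠀⠀⠀⠀⠀⠀⠀⠀
⠀⠀⠀⠀⠀⠒⠒⠒⣿⠒⠀⠀⠀⠀⠀
⠀⠀⠀⠀⠀⣿⠒⣿⠒⠒⠀⠀⠀⠀⠀
⠀⠀⠀⠀⠀⠂⠂⣾⠒⠴⠀⠀⠀⠀⠀
⠀⠀⠀⠀⠀⠿⠿⠂⠒⠿⠀⠀⠀⠀⠀
⠀⠀⠀⠀⠀⠒⠴⣿⠒⣿⠀⠀⠀⠀⠀
⠀⠀⠀⠀⠀⠂⠒⠒⠂⠂⠀⠀⠀⠀⠀
⠀⠀⠀⠀⠀⣿⠒⣿⠂⣿⠀⠀⠀⠀⠀
⠀⠀⠀⠀⠀⠀⠀⠀⠀⠀⠀⠀⠀⠀⠀
⠀⠀⠀⠀⠀⠀⠀⠀⠀⠀⠀⠀⠀⠀⠀
⠀⠀⠀⠀⠀⠀⠀⠀⠀⠀⠀⠀⠀⠀⠀

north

⠀⠀⠀⠀⠀⠀⠀⠀⠀⠀⠀⠀⠀⠀⠀
⠀⠀⠀⠀⠀⠀⠀⠀⠀⠀⠀⠀⠀⠀⠀
⠀⠀⠀⠀⠀⠀⠀⠀⠀⠀⠀⠀⠀⠀⠀
⠀⠀⠀⠀⠀⠀⠀⠀⠀⠀⠀⠀⠀⠀⠀
⠀⠀⠀⠀⠀⠀⠀⠀⠀⠀⠀⠀⠀⠀⠀
⠀⠀⠀⠀⠀⠂⠴⠒⠒⠒⠀⠀⠀⠀⠀
⠀⠀⠀⠀⠀⠒⠒⠒⣿⠒⠀⠀⠀⠀⠀
⠀⠀⠀⠀⠀⣿⠒⣾⠒⠒⠀⠀⠀⠀⠀
⠀⠀⠀⠀⠀⠂⠂⠂⠒⠴⠀⠀⠀⠀⠀
⠀⠀⠀⠀⠀⠿⠿⠂⠒⠿⠀⠀⠀⠀⠀
⠀⠀⠀⠀⠀⠒⠴⣿⠒⣿⠀⠀⠀⠀⠀
⠀⠀⠀⠀⠀⠂⠒⠒⠂⠂⠀⠀⠀⠀⠀
⠀⠀⠀⠀⠀⣿⠒⣿⠂⣿⠀⠀⠀⠀⠀
⠀⠀⠀⠀⠀⠀⠀⠀⠀⠀⠀⠀⠀⠀⠀
⠀⠀⠀⠀⠀⠀⠀⠀⠀⠀⠀⠀⠀⠀⠀

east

⠀⠀⠀⠀⠀⠀⠀⠀⠀⠀⠀⠀⠀⠀⠀
⠀⠀⠀⠀⠀⠀⠀⠀⠀⠀⠀⠀⠀⠀⠀
⠀⠀⠀⠀⠀⠀⠀⠀⠀⠀⠀⠀⠀⠀⠀
⠀⠀⠀⠀⠀⠀⠀⠀⠀⠀⠀⠀⠀⠀⠀
⠀⠀⠀⠀⠀⠀⠀⠀⠀⠀⠀⠀⠀⠀⠀
⠀⠀⠀⠀⠂⠴⠒⠒⠒⠂⠀⠀⠀⠀⠀
⠀⠀⠀⠀⠒⠒⠒⣿⠒⠒⠀⠀⠀⠀⠀
⠀⠀⠀⠀⣿⠒⣿⣾⠒⠒⠀⠀⠀⠀⠀
⠀⠀⠀⠀⠂⠂⠂⠒⠴⠒⠀⠀⠀⠀⠀
⠀⠀⠀⠀⠿⠿⠂⠒⠿⠒⠀⠀⠀⠀⠀
⠀⠀⠀⠀⠒⠴⣿⠒⣿⠀⠀⠀⠀⠀⠀
⠀⠀⠀⠀⠂⠒⠒⠂⠂⠀⠀⠀⠀⠀⠀
⠀⠀⠀⠀⣿⠒⣿⠂⣿⠀⠀⠀⠀⠀⠀
⠀⠀⠀⠀⠀⠀⠀⠀⠀⠀⠀⠀⠀⠀⠀
⠀⠀⠀⠀⠀⠀⠀⠀⠀⠀⠀⠀⠀⠀⠀

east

⠀⠀⠀⠀⠀⠀⠀⠀⠀⠀⠀⠀⠀⠀⠀
⠀⠀⠀⠀⠀⠀⠀⠀⠀⠀⠀⠀⠀⠀⠀
⠀⠀⠀⠀⠀⠀⠀⠀⠀⠀⠀⠀⠀⠀⠀
⠀⠀⠀⠀⠀⠀⠀⠀⠀⠀⠀⠀⠀⠀⠀
⠀⠀⠀⠀⠀⠀⠀⠀⠀⠀⠀⠀⠀⠀⠀
⠀⠀⠀⠂⠴⠒⠒⠒⠂⠿⠀⠀⠀⠀⠀
⠀⠀⠀⠒⠒⠒⣿⠒⠒⣿⠀⠀⠀⠀⠀
⠀⠀⠀⣿⠒⣿⠒⣾⠒⠿⠀⠀⠀⠀⠀
⠀⠀⠀⠂⠂⠂⠒⠴⠒⠴⠀⠀⠀⠀⠀
⠀⠀⠀⠿⠿⠂⠒⠿⠒⠿⠀⠀⠀⠀⠀
⠀⠀⠀⠒⠴⣿⠒⣿⠀⠀⠀⠀⠀⠀⠀
⠀⠀⠀⠂⠒⠒⠂⠂⠀⠀⠀⠀⠀⠀⠀
⠀⠀⠀⣿⠒⣿⠂⣿⠀⠀⠀⠀⠀⠀⠀
⠀⠀⠀⠀⠀⠀⠀⠀⠀⠀⠀⠀⠀⠀⠀
⠀⠀⠀⠀⠀⠀⠀⠀⠀⠀⠀⠀⠀⠀⠀

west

⠀⠀⠀⠀⠀⠀⠀⠀⠀⠀⠀⠀⠀⠀⠀
⠀⠀⠀⠀⠀⠀⠀⠀⠀⠀⠀⠀⠀⠀⠀
⠀⠀⠀⠀⠀⠀⠀⠀⠀⠀⠀⠀⠀⠀⠀
⠀⠀⠀⠀⠀⠀⠀⠀⠀⠀⠀⠀⠀⠀⠀
⠀⠀⠀⠀⠀⠀⠀⠀⠀⠀⠀⠀⠀⠀⠀
⠀⠀⠀⠀⠂⠴⠒⠒⠒⠂⠿⠀⠀⠀⠀
⠀⠀⠀⠀⠒⠒⠒⣿⠒⠒⣿⠀⠀⠀⠀
⠀⠀⠀⠀⣿⠒⣿⣾⠒⠒⠿⠀⠀⠀⠀
⠀⠀⠀⠀⠂⠂⠂⠒⠴⠒⠴⠀⠀⠀⠀
⠀⠀⠀⠀⠿⠿⠂⠒⠿⠒⠿⠀⠀⠀⠀
⠀⠀⠀⠀⠒⠴⣿⠒⣿⠀⠀⠀⠀⠀⠀
⠀⠀⠀⠀⠂⠒⠒⠂⠂⠀⠀⠀⠀⠀⠀
⠀⠀⠀⠀⣿⠒⣿⠂⣿⠀⠀⠀⠀⠀⠀
⠀⠀⠀⠀⠀⠀⠀⠀⠀⠀⠀⠀⠀⠀⠀
⠀⠀⠀⠀⠀⠀⠀⠀⠀⠀⠀⠀⠀⠀⠀

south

⠀⠀⠀⠀⠀⠀⠀⠀⠀⠀⠀⠀⠀⠀⠀
⠀⠀⠀⠀⠀⠀⠀⠀⠀⠀⠀⠀⠀⠀⠀
⠀⠀⠀⠀⠀⠀⠀⠀⠀⠀⠀⠀⠀⠀⠀
⠀⠀⠀⠀⠀⠀⠀⠀⠀⠀⠀⠀⠀⠀⠀
⠀⠀⠀⠀⠂⠴⠒⠒⠒⠂⠿⠀⠀⠀⠀
⠀⠀⠀⠀⠒⠒⠒⣿⠒⠒⣿⠀⠀⠀⠀
⠀⠀⠀⠀⣿⠒⣿⠒⠒⠒⠿⠀⠀⠀⠀
⠀⠀⠀⠀⠂⠂⠂⣾⠴⠒⠴⠀⠀⠀⠀
⠀⠀⠀⠀⠿⠿⠂⠒⠿⠒⠿⠀⠀⠀⠀
⠀⠀⠀⠀⠒⠴⣿⠒⣿⠂⠀⠀⠀⠀⠀
⠀⠀⠀⠀⠂⠒⠒⠂⠂⠀⠀⠀⠀⠀⠀
⠀⠀⠀⠀⣿⠒⣿⠂⣿⠀⠀⠀⠀⠀⠀
⠀⠀⠀⠀⠀⠀⠀⠀⠀⠀⠀⠀⠀⠀⠀
⠀⠀⠀⠀⠀⠀⠀⠀⠀⠀⠀⠀⠀⠀⠀
⠀⠀⠀⠀⠀⠀⠀⠀⠀⠀⠀⠀⠀⠀⠀

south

⠀⠀⠀⠀⠀⠀⠀⠀⠀⠀⠀⠀⠀⠀⠀
⠀⠀⠀⠀⠀⠀⠀⠀⠀⠀⠀⠀⠀⠀⠀
⠀⠀⠀⠀⠀⠀⠀⠀⠀⠀⠀⠀⠀⠀⠀
⠀⠀⠀⠀⠂⠴⠒⠒⠒⠂⠿⠀⠀⠀⠀
⠀⠀⠀⠀⠒⠒⠒⣿⠒⠒⣿⠀⠀⠀⠀
⠀⠀⠀⠀⣿⠒⣿⠒⠒⠒⠿⠀⠀⠀⠀
⠀⠀⠀⠀⠂⠂⠂⠒⠴⠒⠴⠀⠀⠀⠀
⠀⠀⠀⠀⠿⠿⠂⣾⠿⠒⠿⠀⠀⠀⠀
⠀⠀⠀⠀⠒⠴⣿⠒⣿⠂⠀⠀⠀⠀⠀
⠀⠀⠀⠀⠂⠒⠒⠂⠂⣿⠀⠀⠀⠀⠀
⠀⠀⠀⠀⣿⠒⣿⠂⣿⠀⠀⠀⠀⠀⠀
⠀⠀⠀⠀⠀⠀⠀⠀⠀⠀⠀⠀⠀⠀⠀
⠀⠀⠀⠀⠀⠀⠀⠀⠀⠀⠀⠀⠀⠀⠀
⠀⠀⠀⠀⠀⠀⠀⠀⠀⠀⠀⠀⠀⠀⠀
⠀⠀⠀⠀⠀⠀⠀⠀⠀⠀⠀⠀⠀⠀⠀

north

⠀⠀⠀⠀⠀⠀⠀⠀⠀⠀⠀⠀⠀⠀⠀
⠀⠀⠀⠀⠀⠀⠀⠀⠀⠀⠀⠀⠀⠀⠀
⠀⠀⠀⠀⠀⠀⠀⠀⠀⠀⠀⠀⠀⠀⠀
⠀⠀⠀⠀⠀⠀⠀⠀⠀⠀⠀⠀⠀⠀⠀
⠀⠀⠀⠀⠂⠴⠒⠒⠒⠂⠿⠀⠀⠀⠀
⠀⠀⠀⠀⠒⠒⠒⣿⠒⠒⣿⠀⠀⠀⠀
⠀⠀⠀⠀⣿⠒⣿⠒⠒⠒⠿⠀⠀⠀⠀
⠀⠀⠀⠀⠂⠂⠂⣾⠴⠒⠴⠀⠀⠀⠀
⠀⠀⠀⠀⠿⠿⠂⠒⠿⠒⠿⠀⠀⠀⠀
⠀⠀⠀⠀⠒⠴⣿⠒⣿⠂⠀⠀⠀⠀⠀
⠀⠀⠀⠀⠂⠒⠒⠂⠂⣿⠀⠀⠀⠀⠀
⠀⠀⠀⠀⣿⠒⣿⠂⣿⠀⠀⠀⠀⠀⠀
⠀⠀⠀⠀⠀⠀⠀⠀⠀⠀⠀⠀⠀⠀⠀
⠀⠀⠀⠀⠀⠀⠀⠀⠀⠀⠀⠀⠀⠀⠀
⠀⠀⠀⠀⠀⠀⠀⠀⠀⠀⠀⠀⠀⠀⠀

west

⠀⠀⠀⠀⠀⠀⠀⠀⠀⠀⠀⠀⠀⠀⠀
⠀⠀⠀⠀⠀⠀⠀⠀⠀⠀⠀⠀⠀⠀⠀
⠀⠀⠀⠀⠀⠀⠀⠀⠀⠀⠀⠀⠀⠀⠀
⠀⠀⠀⠀⠀⠀⠀⠀⠀⠀⠀⠀⠀⠀⠀
⠀⠀⠀⠀⠀⠂⠴⠒⠒⠒⠂⠿⠀⠀⠀
⠀⠀⠀⠀⠀⠒⠒⠒⣿⠒⠒⣿⠀⠀⠀
⠀⠀⠀⠀⠀⣿⠒⣿⠒⠒⠒⠿⠀⠀⠀
⠀⠀⠀⠀⠀⠂⠂⣾⠒⠴⠒⠴⠀⠀⠀
⠀⠀⠀⠀⠀⠿⠿⠂⠒⠿⠒⠿⠀⠀⠀
⠀⠀⠀⠀⠀⠒⠴⣿⠒⣿⠂⠀⠀⠀⠀
⠀⠀⠀⠀⠀⠂⠒⠒⠂⠂⣿⠀⠀⠀⠀
⠀⠀⠀⠀⠀⣿⠒⣿⠂⣿⠀⠀⠀⠀⠀
⠀⠀⠀⠀⠀⠀⠀⠀⠀⠀⠀⠀⠀⠀⠀
⠀⠀⠀⠀⠀⠀⠀⠀⠀⠀⠀⠀⠀⠀⠀
⠀⠀⠀⠀⠀⠀⠀⠀⠀⠀⠀⠀⠀⠀⠀

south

⠀⠀⠀⠀⠀⠀⠀⠀⠀⠀⠀⠀⠀⠀⠀
⠀⠀⠀⠀⠀⠀⠀⠀⠀⠀⠀⠀⠀⠀⠀
⠀⠀⠀⠀⠀⠀⠀⠀⠀⠀⠀⠀⠀⠀⠀
⠀⠀⠀⠀⠀⠂⠴⠒⠒⠒⠂⠿⠀⠀⠀
⠀⠀⠀⠀⠀⠒⠒⠒⣿⠒⠒⣿⠀⠀⠀
⠀⠀⠀⠀⠀⣿⠒⣿⠒⠒⠒⠿⠀⠀⠀
⠀⠀⠀⠀⠀⠂⠂⠂⠒⠴⠒⠴⠀⠀⠀
⠀⠀⠀⠀⠀⠿⠿⣾⠒⠿⠒⠿⠀⠀⠀
⠀⠀⠀⠀⠀⠒⠴⣿⠒⣿⠂⠀⠀⠀⠀
⠀⠀⠀⠀⠀⠂⠒⠒⠂⠂⣿⠀⠀⠀⠀
⠀⠀⠀⠀⠀⣿⠒⣿⠂⣿⠀⠀⠀⠀⠀
⠀⠀⠀⠀⠀⠀⠀⠀⠀⠀⠀⠀⠀⠀⠀
⠀⠀⠀⠀⠀⠀⠀⠀⠀⠀⠀⠀⠀⠀⠀
⠀⠀⠀⠀⠀⠀⠀⠀⠀⠀⠀⠀⠀⠀⠀
⠀⠀⠀⠀⠀⠀⠀⠀⠀⠀⠀⠀⠀⠀⠀

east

⠀⠀⠀⠀⠀⠀⠀⠀⠀⠀⠀⠀⠀⠀⠀
⠀⠀⠀⠀⠀⠀⠀⠀⠀⠀⠀⠀⠀⠀⠀
⠀⠀⠀⠀⠀⠀⠀⠀⠀⠀⠀⠀⠀⠀⠀
⠀⠀⠀⠀⠂⠴⠒⠒⠒⠂⠿⠀⠀⠀⠀
⠀⠀⠀⠀⠒⠒⠒⣿⠒⠒⣿⠀⠀⠀⠀
⠀⠀⠀⠀⣿⠒⣿⠒⠒⠒⠿⠀⠀⠀⠀
⠀⠀⠀⠀⠂⠂⠂⠒⠴⠒⠴⠀⠀⠀⠀
⠀⠀⠀⠀⠿⠿⠂⣾⠿⠒⠿⠀⠀⠀⠀
⠀⠀⠀⠀⠒⠴⣿⠒⣿⠂⠀⠀⠀⠀⠀
⠀⠀⠀⠀⠂⠒⠒⠂⠂⣿⠀⠀⠀⠀⠀
⠀⠀⠀⠀⣿⠒⣿⠂⣿⠀⠀⠀⠀⠀⠀
⠀⠀⠀⠀⠀⠀⠀⠀⠀⠀⠀⠀⠀⠀⠀
⠀⠀⠀⠀⠀⠀⠀⠀⠀⠀⠀⠀⠀⠀⠀
⠀⠀⠀⠀⠀⠀⠀⠀⠀⠀⠀⠀⠀⠀⠀
⠀⠀⠀⠀⠀⠀⠀⠀⠀⠀⠀⠀⠀⠀⠀

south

⠀⠀⠀⠀⠀⠀⠀⠀⠀⠀⠀⠀⠀⠀⠀
⠀⠀⠀⠀⠀⠀⠀⠀⠀⠀⠀⠀⠀⠀⠀
⠀⠀⠀⠀⠂⠴⠒⠒⠒⠂⠿⠀⠀⠀⠀
⠀⠀⠀⠀⠒⠒⠒⣿⠒⠒⣿⠀⠀⠀⠀
⠀⠀⠀⠀⣿⠒⣿⠒⠒⠒⠿⠀⠀⠀⠀
⠀⠀⠀⠀⠂⠂⠂⠒⠴⠒⠴⠀⠀⠀⠀
⠀⠀⠀⠀⠿⠿⠂⠒⠿⠒⠿⠀⠀⠀⠀
⠀⠀⠀⠀⠒⠴⣿⣾⣿⠂⠀⠀⠀⠀⠀
⠀⠀⠀⠀⠂⠒⠒⠂⠂⣿⠀⠀⠀⠀⠀
⠀⠀⠀⠀⣿⠒⣿⠂⣿⠒⠀⠀⠀⠀⠀
⠀⠀⠀⠀⠀⠀⠀⠀⠀⠀⠀⠀⠀⠀⠀
⠀⠀⠀⠀⠀⠀⠀⠀⠀⠀⠀⠀⠀⠀⠀
⠀⠀⠀⠀⠀⠀⠀⠀⠀⠀⠀⠀⠀⠀⠀
⠀⠀⠀⠀⠀⠀⠀⠀⠀⠀⠀⠀⠀⠀⠀
⠀⠀⠀⠀⠀⠀⠀⠀⠀⠀⠀⠀⠀⠀⠀

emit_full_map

⠂⠴⠒⠒⠒⠂⠿
⠒⠒⠒⣿⠒⠒⣿
⣿⠒⣿⠒⠒⠒⠿
⠂⠂⠂⠒⠴⠒⠴
⠿⠿⠂⠒⠿⠒⠿
⠒⠴⣿⣾⣿⠂⠀
⠂⠒⠒⠂⠂⣿⠀
⣿⠒⣿⠂⣿⠒⠀

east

⠀⠀⠀⠀⠀⠀⠀⠀⠀⠀⠀⠀⠀⠀⠀
⠀⠀⠀⠀⠀⠀⠀⠀⠀⠀⠀⠀⠀⠀⠀
⠀⠀⠀⠂⠴⠒⠒⠒⠂⠿⠀⠀⠀⠀⠀
⠀⠀⠀⠒⠒⠒⣿⠒⠒⣿⠀⠀⠀⠀⠀
⠀⠀⠀⣿⠒⣿⠒⠒⠒⠿⠀⠀⠀⠀⠀
⠀⠀⠀⠂⠂⠂⠒⠴⠒⠴⠀⠀⠀⠀⠀
⠀⠀⠀⠿⠿⠂⠒⠿⠒⠿⠀⠀⠀⠀⠀
⠀⠀⠀⠒⠴⣿⠒⣾⠂⠒⠀⠀⠀⠀⠀
⠀⠀⠀⠂⠒⠒⠂⠂⣿⠿⠀⠀⠀⠀⠀
⠀⠀⠀⣿⠒⣿⠂⣿⠒⠂⠀⠀⠀⠀⠀
⠀⠀⠀⠀⠀⠀⠀⠀⠀⠀⠀⠀⠀⠀⠀
⠀⠀⠀⠀⠀⠀⠀⠀⠀⠀⠀⠀⠀⠀⠀
⠀⠀⠀⠀⠀⠀⠀⠀⠀⠀⠀⠀⠀⠀⠀
⠀⠀⠀⠀⠀⠀⠀⠀⠀⠀⠀⠀⠀⠀⠀
⠀⠀⠀⠀⠀⠀⠀⠀⠀⠀⠀⠀⠀⠀⠀

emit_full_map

⠂⠴⠒⠒⠒⠂⠿
⠒⠒⠒⣿⠒⠒⣿
⣿⠒⣿⠒⠒⠒⠿
⠂⠂⠂⠒⠴⠒⠴
⠿⠿⠂⠒⠿⠒⠿
⠒⠴⣿⠒⣾⠂⠒
⠂⠒⠒⠂⠂⣿⠿
⣿⠒⣿⠂⣿⠒⠂
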